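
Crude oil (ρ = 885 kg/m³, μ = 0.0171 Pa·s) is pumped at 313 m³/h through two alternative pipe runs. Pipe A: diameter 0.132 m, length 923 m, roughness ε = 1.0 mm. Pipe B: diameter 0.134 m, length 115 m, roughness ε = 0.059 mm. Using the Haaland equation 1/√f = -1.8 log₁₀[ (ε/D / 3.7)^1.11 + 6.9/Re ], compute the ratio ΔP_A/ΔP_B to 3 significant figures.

Pipe A: V = Q/A = 0.08694/0.01368 = 6.353 m/s; Re = 4.34e+04; ε/D = 0.00758; Haaland → f = 0.03614; ΔP_A = f(L/D)(ρV²/2) = 4.513e+06 Pa.
Pipe B: V = Q/A = 0.08694/0.0141 = 6.165 m/s; Re = 4.276e+04; ε/D = 0.00044; Haaland → f = 0.0227; ΔP_B = f(L/D)(ρV²/2) = 3.277e+05 Pa.
ΔP_A/ΔP_B = 4.513e+06/3.277e+05 = 13.8.

ΔP_A/ΔP_B ≈ 13.8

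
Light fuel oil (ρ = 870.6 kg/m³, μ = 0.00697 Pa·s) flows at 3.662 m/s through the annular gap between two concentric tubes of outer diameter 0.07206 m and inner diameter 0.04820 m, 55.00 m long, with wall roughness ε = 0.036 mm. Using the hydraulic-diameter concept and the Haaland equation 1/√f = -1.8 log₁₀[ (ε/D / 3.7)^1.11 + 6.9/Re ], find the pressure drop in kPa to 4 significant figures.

Hydraulic diameter D_h = 4A/P = D_o - D_i = 0.07206 - 0.0482 = 0.02386 m.
Re = ρVD_h/μ = 870.6·3.662·0.02386/0.00697 = 1.091e+04.
ε/D_h = 3.6e-05/0.02386 = 0.00151; Haaland gives 1/√f = -1.8 log₁₀[0.000173+0.000632] = 5.57, so f = 0.03224.
ΔP = f(L/D_h)(ρV²/2) = 0.03224·55/0.02386·5837 = 4.338e+05 Pa.
ΔP = 433.8 kPa.

ΔP ≈ 433.8 kPa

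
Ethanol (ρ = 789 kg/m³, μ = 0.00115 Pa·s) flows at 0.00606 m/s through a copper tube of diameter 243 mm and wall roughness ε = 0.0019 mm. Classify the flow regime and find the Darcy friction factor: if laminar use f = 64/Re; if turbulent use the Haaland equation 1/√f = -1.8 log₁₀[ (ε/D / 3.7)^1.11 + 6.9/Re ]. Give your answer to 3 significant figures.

f ≈ 0.0633

Re = ρVD/μ = 789·0.00606·0.243/0.00115 = 1010.
Re < 2300 → laminar, so f = 64/Re = 0.06335 (roughness is irrelevant in laminar flow).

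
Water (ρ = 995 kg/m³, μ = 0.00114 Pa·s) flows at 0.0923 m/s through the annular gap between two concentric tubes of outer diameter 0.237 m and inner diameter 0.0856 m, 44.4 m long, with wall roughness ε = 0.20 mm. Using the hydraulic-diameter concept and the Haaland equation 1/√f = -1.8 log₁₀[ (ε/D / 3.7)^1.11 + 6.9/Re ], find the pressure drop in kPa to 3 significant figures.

ΔP ≈ 0.0388 kPa

Hydraulic diameter D_h = 4A/P = D_o - D_i = 0.237 - 0.0856 = 0.1514 m.
Re = ρVD_h/μ = 995·0.0923·0.1514/0.00114 = 1.22e+04.
ε/D_h = 0.0002/0.1514 = 0.00132; Haaland gives 1/√f = -1.8 log₁₀[0.000149+0.000566] = 5.662, so f = 0.03119.
ΔP = f(L/D_h)(ρV²/2) = 0.03119·44.4/0.1514·4.238 = 38.77 Pa.
ΔP = 0.0388 kPa.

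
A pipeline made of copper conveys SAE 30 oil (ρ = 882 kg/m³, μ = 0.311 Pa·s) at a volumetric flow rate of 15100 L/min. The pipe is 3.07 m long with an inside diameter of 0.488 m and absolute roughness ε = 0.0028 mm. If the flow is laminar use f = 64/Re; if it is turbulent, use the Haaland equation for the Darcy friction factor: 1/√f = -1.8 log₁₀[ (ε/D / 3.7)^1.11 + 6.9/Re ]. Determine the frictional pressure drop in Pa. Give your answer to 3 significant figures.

ΔP ≈ 173 Pa

Q = 15100 L/min = 15100/60000 = 0.2517 m³/s.
Cross-sectional area A = πD²/4 = π(0.488)²/4 = 0.187 m²; mean velocity V = Q/A = 0.2517/0.187 = 1.346 m/s.
Reynolds number Re = ρVD/μ = 882 · 1.346 · 0.488 / 0.311 = 1862.
Re < 2300 → laminar flow, so f = 64/Re = 64/1862 = 0.03437 (the turbulent correlation is not needed).
Darcy-Weisbach: ΔP = f(L/D)(ρV²/2) = 0.03437·(3.07/0.488)·(882·1.346²/2) = 0.03437·6.291·798.4 = 172.6 Pa.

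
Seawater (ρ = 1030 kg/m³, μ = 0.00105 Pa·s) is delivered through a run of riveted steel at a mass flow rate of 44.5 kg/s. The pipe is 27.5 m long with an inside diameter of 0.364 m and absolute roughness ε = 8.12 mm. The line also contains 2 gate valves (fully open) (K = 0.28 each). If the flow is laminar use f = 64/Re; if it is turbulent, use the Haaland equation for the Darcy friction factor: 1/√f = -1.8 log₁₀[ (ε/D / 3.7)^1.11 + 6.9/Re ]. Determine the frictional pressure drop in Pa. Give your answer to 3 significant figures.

A = πD²/4 = π(0.364)²/4 = 0.1041 m²; mean velocity V = ṁ/(ρA) = 44.5/(1030 · 0.1041) = 0.4152 m/s.
Reynolds number Re = ρVD/μ = 1030 · 0.4152 · 0.364 / 0.00105 = 1.482e+05.
Re > 4000 → turbulent. Relative roughness ε/D = 0.00812/0.364 = 0.0223. Haaland: 1/√f = -1.8 log₁₀[(0.0223/3.7)^1.11 + 6.9/1.482e+05] = -1.8 log₁₀[0.00344 + 4.65e-05] = 4.425, so f = 0.05108.
Total minor-loss coefficient ΣK = 2·0.28 = 0.56.
ΔP = [f·L/D + ΣK]·(ρV²/2) = [0.05108·27.5/0.364 + 0.56]·(1030·0.4152²/2) = [3.859 + 0.56]·88.77 = 392.3 Pa.

ΔP ≈ 392 Pa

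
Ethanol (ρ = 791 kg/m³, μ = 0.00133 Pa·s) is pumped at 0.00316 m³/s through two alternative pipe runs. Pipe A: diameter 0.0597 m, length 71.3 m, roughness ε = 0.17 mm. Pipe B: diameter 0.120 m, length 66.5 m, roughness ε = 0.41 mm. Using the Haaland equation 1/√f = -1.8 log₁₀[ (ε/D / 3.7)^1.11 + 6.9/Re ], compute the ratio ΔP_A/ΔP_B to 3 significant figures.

Pipe A: V = Q/A = 0.00316/0.002799 = 1.129 m/s; Re = 4.008e+04; ε/D = 0.00285; Haaland → f = 0.02865; ΔP_A = f(L/D)(ρV²/2) = 1.724e+04 Pa.
Pipe B: V = Q/A = 0.00316/0.01131 = 0.2794 m/s; Re = 1.994e+04; ε/D = 0.00342; Haaland → f = 0.03189; ΔP_B = f(L/D)(ρV²/2) = 545.6 Pa.
ΔP_A/ΔP_B = 1.724e+04/545.6 = 31.6.

ΔP_A/ΔP_B ≈ 31.6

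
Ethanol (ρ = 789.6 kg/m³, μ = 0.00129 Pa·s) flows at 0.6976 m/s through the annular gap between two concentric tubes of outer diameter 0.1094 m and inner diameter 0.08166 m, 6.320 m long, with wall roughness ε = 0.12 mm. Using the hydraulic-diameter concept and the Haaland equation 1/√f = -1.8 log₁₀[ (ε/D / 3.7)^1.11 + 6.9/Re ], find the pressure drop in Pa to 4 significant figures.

Hydraulic diameter D_h = 4A/P = D_o - D_i = 0.1094 - 0.08166 = 0.02774 m.
Re = ρVD_h/μ = 789.6·0.6976·0.02774/0.00129 = 1.184e+04.
ε/D_h = 0.00012/0.02774 = 0.00433; Haaland gives 1/√f = -1.8 log₁₀[0.000556+0.000583] = 5.298, so f = 0.03562.
ΔP = f(L/D_h)(ρV²/2) = 0.03562·6.32/0.02774·192.1 = 1559 Pa.

ΔP ≈ 1559 Pa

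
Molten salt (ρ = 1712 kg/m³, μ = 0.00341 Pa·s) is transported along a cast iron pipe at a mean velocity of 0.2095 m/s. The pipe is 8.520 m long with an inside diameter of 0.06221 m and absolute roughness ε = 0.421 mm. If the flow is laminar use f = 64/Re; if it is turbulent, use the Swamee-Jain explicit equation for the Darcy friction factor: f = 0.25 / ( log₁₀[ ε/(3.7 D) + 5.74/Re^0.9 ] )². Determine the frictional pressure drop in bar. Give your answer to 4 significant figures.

Reynolds number Re = ρVD/μ = 1712 · 0.2095 · 0.06221 / 0.00341 = 6543.
Re > 4000 → turbulent. Relative roughness ε/D = 0.000421/0.06221 = 0.00677. Swamee-Jain: f = 0.25/(log₁₀[0.00677/3.7 + 5.74/6543^0.9])² = 0.25/(log₁₀[0.00183 + 0.00211])² = 0.25/(-2.404)² = 0.04324.
Darcy-Weisbach: ΔP = f(L/D)(ρV²/2) = 0.04324·(8.52/0.06221)·(1712·0.2095²/2) = 0.04324·137·37.57 = 222.5 Pa.
ΔP = 222.5 Pa = 0.002225 bar.

ΔP ≈ 0.002225 bar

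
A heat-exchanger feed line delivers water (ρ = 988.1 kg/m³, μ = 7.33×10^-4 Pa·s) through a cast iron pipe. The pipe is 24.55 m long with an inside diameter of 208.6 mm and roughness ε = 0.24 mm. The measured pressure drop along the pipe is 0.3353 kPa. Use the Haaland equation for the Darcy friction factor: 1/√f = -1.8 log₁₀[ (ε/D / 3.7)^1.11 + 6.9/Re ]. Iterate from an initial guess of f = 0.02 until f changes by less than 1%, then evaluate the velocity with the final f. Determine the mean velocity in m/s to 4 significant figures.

V ≈ 0.5133 m/s

Rearranging Darcy-Weisbach: V = √(2·ΔP·D/(f·L·ρ)). With ε/D = 0.00024/0.2086 = 0.00115, iterate starting from f = 0.02:
  f = 0.02 → V = √(2·335.3·0.2086/(0.02·24.55·988.1)) = 0.537 m/s; Re = ρVD/μ = 1.51e+05; f → 0.02183
  f = 0.02183 → V = 0.514 m/s; Re = 1.445e+05; f → 0.02189
Converged (Δf/f < 1%). With the final f = 0.02189: V = √(2·335.3·0.2086/(0.02189·24.55·988.1)) = 0.5133 m/s.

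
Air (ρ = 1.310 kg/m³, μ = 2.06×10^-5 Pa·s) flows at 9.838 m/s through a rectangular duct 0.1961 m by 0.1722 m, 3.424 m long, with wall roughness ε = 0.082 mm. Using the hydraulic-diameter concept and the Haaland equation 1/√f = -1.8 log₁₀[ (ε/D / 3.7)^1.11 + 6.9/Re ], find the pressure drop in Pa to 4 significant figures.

Hydraulic diameter D_h = 4A/P = 4·(0.1961·0.1722)/(2·(0.1961+0.1722)) = 0.1351/0.7366 = 0.1834 m.
Re = ρVD_h/μ = 1.31·9.838·0.1834/2.06e-05 = 1.147e+05.
ε/D_h = 8.2e-05/0.1834 = 0.000447; Haaland gives 1/√f = -1.8 log₁₀[4.48e-05+6.01e-05] = 7.162, so f = 0.01949.
ΔP = f(L/D_h)(ρV²/2) = 0.01949·3.424/0.1834·63.39 = 23.08 Pa.

ΔP ≈ 23.08 Pa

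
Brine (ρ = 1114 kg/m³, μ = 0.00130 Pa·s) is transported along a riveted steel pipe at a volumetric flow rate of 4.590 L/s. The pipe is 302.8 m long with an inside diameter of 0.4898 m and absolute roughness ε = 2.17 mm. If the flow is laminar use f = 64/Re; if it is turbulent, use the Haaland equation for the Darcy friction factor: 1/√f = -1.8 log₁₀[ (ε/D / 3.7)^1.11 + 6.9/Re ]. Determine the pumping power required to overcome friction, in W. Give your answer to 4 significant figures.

Q = 4.590 L/s = 4.590/1000 = 0.00459 m³/s.
Cross-sectional area A = πD²/4 = π(0.4898)²/4 = 0.1884 m²; mean velocity V = Q/A = 0.00459/0.1884 = 0.02436 m/s.
Reynolds number Re = ρVD/μ = 1114 · 0.02436 · 0.4898 / 0.0013 = 1.022e+04.
Re > 4000 → turbulent. Relative roughness ε/D = 0.00217/0.4898 = 0.00443. Haaland: 1/√f = -1.8 log₁₀[(0.00443/3.7)^1.11 + 6.9/1.022e+04] = -1.8 log₁₀[0.000571 + 0.000675] = 5.228, so f = 0.03659.
Darcy-Weisbach: ΔP = f(L/D)(ρV²/2) = 0.03659·(302.8/0.4898)·(1114·0.02436²/2) = 0.03659·618.2·0.3305 = 7.476 Pa.
Pumping power P = QΔP = 0.00459·7.476 = 0.034317 W = 0.03432 W.

P ≈ 0.03432 W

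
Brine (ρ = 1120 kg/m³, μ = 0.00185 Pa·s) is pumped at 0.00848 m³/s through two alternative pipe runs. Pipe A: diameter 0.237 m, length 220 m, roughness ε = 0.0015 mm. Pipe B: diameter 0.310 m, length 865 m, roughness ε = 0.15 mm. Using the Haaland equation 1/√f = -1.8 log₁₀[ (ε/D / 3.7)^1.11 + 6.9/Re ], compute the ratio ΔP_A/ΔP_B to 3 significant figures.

Pipe A: V = Q/A = 0.00848/0.04412 = 0.1922 m/s; Re = 2.758e+04; ε/D = 6.33e-06; Haaland → f = 0.0238; ΔP_A = f(L/D)(ρV²/2) = 457.2 Pa.
Pipe B: V = Q/A = 0.00848/0.07548 = 0.1124 m/s; Re = 2.109e+04; ε/D = 0.000484; Haaland → f = 0.02632; ΔP_B = f(L/D)(ρV²/2) = 519.1 Pa.
ΔP_A/ΔP_B = 457.2/519.1 = 0.881.

ΔP_A/ΔP_B ≈ 0.881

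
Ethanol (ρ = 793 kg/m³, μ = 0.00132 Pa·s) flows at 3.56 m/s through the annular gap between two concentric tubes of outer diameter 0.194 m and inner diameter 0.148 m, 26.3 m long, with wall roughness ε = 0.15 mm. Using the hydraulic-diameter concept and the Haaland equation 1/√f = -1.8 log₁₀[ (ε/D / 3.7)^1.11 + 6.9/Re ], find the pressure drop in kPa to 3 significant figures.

Hydraulic diameter D_h = 4A/P = D_o - D_i = 0.194 - 0.148 = 0.046 m.
Re = ρVD_h/μ = 793·3.56·0.046/0.00132 = 9.838e+04.
ε/D_h = 0.00015/0.046 = 0.00326; Haaland gives 1/√f = -1.8 log₁₀[0.000407+7.01e-05] = 5.979, so f = 0.02797.
ΔP = f(L/D_h)(ρV²/2) = 0.02797·26.3/0.046·5025 = 8.036e+04 Pa.
ΔP = 80.4 kPa.

ΔP ≈ 80.4 kPa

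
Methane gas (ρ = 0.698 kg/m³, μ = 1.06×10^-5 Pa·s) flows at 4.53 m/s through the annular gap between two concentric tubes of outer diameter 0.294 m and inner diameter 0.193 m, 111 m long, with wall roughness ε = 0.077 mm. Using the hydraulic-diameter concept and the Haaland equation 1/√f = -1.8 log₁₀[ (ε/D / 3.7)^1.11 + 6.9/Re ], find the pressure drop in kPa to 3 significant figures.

ΔP ≈ 0.197 kPa

Hydraulic diameter D_h = 4A/P = D_o - D_i = 0.294 - 0.193 = 0.101 m.
Re = ρVD_h/μ = 0.698·4.53·0.101/1.06e-05 = 3.013e+04.
ε/D_h = 7.7e-05/0.101 = 0.000762; Haaland gives 1/√f = -1.8 log₁₀[8.1e-05+0.000229] = 6.315, so f = 0.02507.
ΔP = f(L/D_h)(ρV²/2) = 0.02507·111/0.101·7.162 = 197.3 Pa.
ΔP = 0.197 kPa.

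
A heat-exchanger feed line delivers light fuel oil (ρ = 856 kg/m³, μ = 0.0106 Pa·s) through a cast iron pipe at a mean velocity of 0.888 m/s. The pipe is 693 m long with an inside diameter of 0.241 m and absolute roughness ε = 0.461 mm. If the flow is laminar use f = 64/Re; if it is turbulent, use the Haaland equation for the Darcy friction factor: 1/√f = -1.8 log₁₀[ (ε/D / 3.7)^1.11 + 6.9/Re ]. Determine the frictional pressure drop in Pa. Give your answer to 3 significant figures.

ΔP ≈ 29200 Pa

Reynolds number Re = ρVD/μ = 856 · 0.888 · 0.241 / 0.0106 = 1.728e+04.
Re > 4000 → turbulent. Relative roughness ε/D = 0.000461/0.241 = 0.00191. Haaland: 1/√f = -1.8 log₁₀[(0.00191/3.7)^1.11 + 6.9/1.728e+04] = -1.8 log₁₀[0.000225 + 0.000399] = 5.768, so f = 0.03005.
Darcy-Weisbach: ΔP = f(L/D)(ρV²/2) = 0.03005·(693/0.241)·(856·0.888²/2) = 0.03005·2876·337.5 = 2.916e+04 Pa.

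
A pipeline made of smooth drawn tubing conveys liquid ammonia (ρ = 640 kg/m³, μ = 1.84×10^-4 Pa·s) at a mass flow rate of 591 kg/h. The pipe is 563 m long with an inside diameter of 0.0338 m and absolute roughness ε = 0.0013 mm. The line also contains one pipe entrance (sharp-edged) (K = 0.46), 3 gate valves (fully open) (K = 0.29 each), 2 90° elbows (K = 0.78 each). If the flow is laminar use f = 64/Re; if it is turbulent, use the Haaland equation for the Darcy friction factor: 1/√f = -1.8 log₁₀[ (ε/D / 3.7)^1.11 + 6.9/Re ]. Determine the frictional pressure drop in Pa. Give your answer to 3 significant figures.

ΔP ≈ 10000 Pa

ṁ = 591 kg/h = 591/3600 = 0.1642 kg/s.
A = πD²/4 = π(0.0338)²/4 = 0.0008973 m²; mean velocity V = ṁ/(ρA) = 0.1642/(640 · 0.0008973) = 0.2859 m/s.
Reynolds number Re = ρVD/μ = 640 · 0.2859 · 0.0338 / 0.000184 = 3.361e+04.
Re > 4000 → turbulent. Relative roughness ε/D = 1.3e-06/0.0338 = 3.85e-05. Haaland: 1/√f = -1.8 log₁₀[(3.85e-05/3.7)^1.11 + 6.9/3.361e+04] = -1.8 log₁₀[2.94e-06 + 0.000205] = 6.627, so f = 0.02277.
Total minor-loss coefficient ΣK = 1·0.46 + 3·0.29 + 2·0.78 = 2.89.
ΔP = [f·L/D + ΣK]·(ρV²/2) = [0.02277·563/0.0338 + 2.89]·(640·0.2859²/2) = [379.3 + 2.89]·26.15 = 9996 Pa.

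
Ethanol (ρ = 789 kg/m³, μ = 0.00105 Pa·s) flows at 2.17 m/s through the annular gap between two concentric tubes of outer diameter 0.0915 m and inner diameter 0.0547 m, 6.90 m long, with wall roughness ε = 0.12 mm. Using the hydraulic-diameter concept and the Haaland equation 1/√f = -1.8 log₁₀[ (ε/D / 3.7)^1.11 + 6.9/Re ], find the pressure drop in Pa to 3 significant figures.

Hydraulic diameter D_h = 4A/P = D_o - D_i = 0.0915 - 0.0547 = 0.0368 m.
Re = ρVD_h/μ = 789·2.17·0.0368/0.00105 = 6.001e+04.
ε/D_h = 0.00012/0.0368 = 0.00326; Haaland gives 1/√f = -1.8 log₁₀[0.000407+0.000115] = 5.909, so f = 0.02864.
ΔP = f(L/D_h)(ρV²/2) = 0.02864·6.9/0.0368·1858 = 9976 Pa.

ΔP ≈ 9980 Pa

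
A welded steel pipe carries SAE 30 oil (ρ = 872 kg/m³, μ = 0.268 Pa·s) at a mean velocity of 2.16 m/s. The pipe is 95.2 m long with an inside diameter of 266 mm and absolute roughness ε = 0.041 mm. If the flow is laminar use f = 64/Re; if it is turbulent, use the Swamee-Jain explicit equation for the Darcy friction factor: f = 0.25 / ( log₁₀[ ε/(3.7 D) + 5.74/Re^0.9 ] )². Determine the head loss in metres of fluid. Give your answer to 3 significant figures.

h_f ≈ 2.91 m

Reynolds number Re = ρVD/μ = 872 · 2.16 · 0.266 / 0.268 = 1869.
Re < 2300 → laminar flow, so f = 64/Re = 64/1869 = 0.03423 (the turbulent correlation is not needed).
Darcy-Weisbach: ΔP = f(L/D)(ρV²/2) = 0.03423·(95.2/0.266)·(872·2.16²/2) = 0.03423·357.9·2034 = 2.492e+04 Pa.
Head loss h_f = ΔP/(ρg) = 2.492e+04/(872·9.81) = 2.91 m.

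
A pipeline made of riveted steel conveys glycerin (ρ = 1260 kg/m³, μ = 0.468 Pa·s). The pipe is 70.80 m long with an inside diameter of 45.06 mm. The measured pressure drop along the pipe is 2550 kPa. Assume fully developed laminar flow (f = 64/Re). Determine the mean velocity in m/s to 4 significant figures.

For laminar flow, f = 64/Re with Re = ρVD/μ, so Darcy-Weisbach reduces to ΔP = 32μLV/D². Solving for V: V = ΔP·D²/(32μL) = 2.55e+06·(0.04506)²/(32·0.468·70.8) = 4.883 m/s.
Check: Re = ρVD/μ = 1260·4.883·0.04506/0.468 = 592.4 < 2300, so the laminar assumption holds.

V ≈ 4.883 m/s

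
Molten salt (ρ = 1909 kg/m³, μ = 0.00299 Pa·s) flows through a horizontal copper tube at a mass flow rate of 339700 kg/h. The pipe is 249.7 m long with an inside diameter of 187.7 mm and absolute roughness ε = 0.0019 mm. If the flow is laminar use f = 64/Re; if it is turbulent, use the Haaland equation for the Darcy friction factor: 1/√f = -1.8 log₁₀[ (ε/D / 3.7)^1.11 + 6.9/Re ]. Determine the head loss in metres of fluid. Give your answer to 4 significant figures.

h_f ≈ 3.323 m

ṁ = 339700 kg/h = 339700/3600 = 94.36 kg/s.
A = πD²/4 = π(0.1877)²/4 = 0.02767 m²; mean velocity V = ṁ/(ρA) = 94.36/(1909 · 0.02767) = 1.786 m/s.
Reynolds number Re = ρVD/μ = 1909 · 1.786 · 0.1877 / 0.00299 = 2.141e+05.
Re > 4000 → turbulent. Relative roughness ε/D = 1.9e-06/0.1877 = 1.01e-05. Haaland: 1/√f = -1.8 log₁₀[(1.01e-05/3.7)^1.11 + 6.9/2.141e+05] = -1.8 log₁₀[6.69e-07 + 3.22e-05] = 8.069, so f = 0.01536.
Darcy-Weisbach: ΔP = f(L/D)(ρV²/2) = 0.01536·(249.7/0.1877)·(1909·1.786²/2) = 0.01536·1330·3046 = 6.223e+04 Pa.
Head loss h_f = ΔP/(ρg) = 6.223e+04/(1909·9.81) = 3.323 m.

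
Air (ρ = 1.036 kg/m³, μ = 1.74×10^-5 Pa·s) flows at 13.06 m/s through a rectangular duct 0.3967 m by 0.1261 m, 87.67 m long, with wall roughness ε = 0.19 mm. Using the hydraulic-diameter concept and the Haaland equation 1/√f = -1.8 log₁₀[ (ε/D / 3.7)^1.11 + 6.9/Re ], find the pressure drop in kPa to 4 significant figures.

Hydraulic diameter D_h = 4A/P = 4·(0.3967·0.1261)/(2·(0.3967+0.1261)) = 0.2001/1.046 = 0.1914 m.
Re = ρVD_h/μ = 1.036·13.06·0.1914/1.74e-05 = 1.488e+05.
ε/D_h = 0.00019/0.1914 = 0.000993; Haaland gives 1/√f = -1.8 log₁₀[0.000109+4.64e-05] = 6.858, so f = 0.02126.
ΔP = f(L/D_h)(ρV²/2) = 0.02126·87.67/0.1914·88.35 = 860.7 Pa.
ΔP = 0.8607 kPa.

ΔP ≈ 0.8607 kPa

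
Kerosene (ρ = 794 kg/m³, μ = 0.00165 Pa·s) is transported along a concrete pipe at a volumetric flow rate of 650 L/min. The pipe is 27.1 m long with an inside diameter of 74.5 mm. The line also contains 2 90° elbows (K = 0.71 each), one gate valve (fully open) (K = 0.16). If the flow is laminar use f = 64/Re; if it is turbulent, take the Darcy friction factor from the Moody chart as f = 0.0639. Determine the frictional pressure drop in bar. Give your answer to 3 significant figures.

ΔP ≈ 0.609 bar

Q = 650 L/min = 650/60000 = 0.01083 m³/s.
Cross-sectional area A = πD²/4 = π(0.0745)²/4 = 0.004359 m²; mean velocity V = Q/A = 0.01083/0.004359 = 2.485 m/s.
Reynolds number Re = ρVD/μ = 794 · 2.485 · 0.0745 / 0.00165 = 8.909e+04.
Re > 4000 → turbulent; use the Moody-chart value f = 0.0639.
Total minor-loss coefficient ΣK = 2·0.71 + 1·0.16 = 1.58.
ΔP = [f·L/D + ΣK]·(ρV²/2) = [0.0639·27.1/0.0745 + 1.58]·(794·2.485²/2) = [23.24 + 1.58]·2452 = 6.087e+04 Pa.
ΔP = 6.087e+04 Pa = 0.609 bar.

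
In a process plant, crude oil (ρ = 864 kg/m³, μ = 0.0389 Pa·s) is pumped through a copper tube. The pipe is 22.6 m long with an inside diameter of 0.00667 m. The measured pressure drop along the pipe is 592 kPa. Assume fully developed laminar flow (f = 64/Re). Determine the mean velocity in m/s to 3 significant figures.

V ≈ 0.936 m/s

For laminar flow, f = 64/Re with Re = ρVD/μ, so Darcy-Weisbach reduces to ΔP = 32μLV/D². Solving for V: V = ΔP·D²/(32μL) = 5.92e+05·(0.00667)²/(32·0.0389·22.6) = 0.9362 m/s.
Check: Re = ρVD/μ = 864·0.9362·0.00667/0.0389 = 138.7 < 2300, so the laminar assumption holds.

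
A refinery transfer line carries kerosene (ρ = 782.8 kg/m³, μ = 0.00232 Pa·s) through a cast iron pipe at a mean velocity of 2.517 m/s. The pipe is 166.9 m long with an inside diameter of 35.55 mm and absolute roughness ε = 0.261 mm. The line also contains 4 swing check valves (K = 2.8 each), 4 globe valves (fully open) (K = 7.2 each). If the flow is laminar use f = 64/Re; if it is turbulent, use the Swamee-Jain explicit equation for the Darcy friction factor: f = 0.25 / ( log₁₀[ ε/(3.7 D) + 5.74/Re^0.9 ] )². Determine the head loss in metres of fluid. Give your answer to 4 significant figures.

Reynolds number Re = ρVD/μ = 782.8 · 2.517 · 0.03555 / 0.00232 = 3.019e+04.
Re > 4000 → turbulent. Relative roughness ε/D = 0.000261/0.03555 = 0.00734. Swamee-Jain: f = 0.25/(log₁₀[0.00734/3.7 + 5.74/3.019e+04^0.9])² = 0.25/(log₁₀[0.00198 + 0.000533])² = 0.25/(-2.599)² = 0.03701.
Total minor-loss coefficient ΣK = 4·2.8 + 4·7.2 = 40.
ΔP = [f·L/D + ΣK]·(ρV²/2) = [0.03701·166.9/0.03555 + 40]·(782.8·2.517²/2) = [173.8 + 40]·2480 = 5.3e+05 Pa.
Head loss h_f = ΔP/(ρg) = 5.3e+05/(782.8·9.81) = 69.02 m.

h_f ≈ 69.02 m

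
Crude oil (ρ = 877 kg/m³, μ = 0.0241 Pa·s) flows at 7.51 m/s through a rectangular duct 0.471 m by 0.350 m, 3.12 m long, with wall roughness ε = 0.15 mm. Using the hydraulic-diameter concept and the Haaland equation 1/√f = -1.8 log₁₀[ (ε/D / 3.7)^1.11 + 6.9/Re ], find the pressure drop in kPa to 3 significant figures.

ΔP ≈ 3.70 kPa

Hydraulic diameter D_h = 4A/P = 4·(0.471·0.35)/(2·(0.471+0.35)) = 0.6594/1.642 = 0.4016 m.
Re = ρVD_h/μ = 877·7.51·0.4016/0.0241 = 1.097e+05.
ε/D_h = 0.00015/0.4016 = 0.000374; Haaland gives 1/√f = -1.8 log₁₀[3.67e-05+6.29e-05] = 7.203, so f = 0.01927.
ΔP = f(L/D_h)(ρV²/2) = 0.01927·3.12/0.4016·2.473e+04 = 3703 Pa.
ΔP = 3.70 kPa.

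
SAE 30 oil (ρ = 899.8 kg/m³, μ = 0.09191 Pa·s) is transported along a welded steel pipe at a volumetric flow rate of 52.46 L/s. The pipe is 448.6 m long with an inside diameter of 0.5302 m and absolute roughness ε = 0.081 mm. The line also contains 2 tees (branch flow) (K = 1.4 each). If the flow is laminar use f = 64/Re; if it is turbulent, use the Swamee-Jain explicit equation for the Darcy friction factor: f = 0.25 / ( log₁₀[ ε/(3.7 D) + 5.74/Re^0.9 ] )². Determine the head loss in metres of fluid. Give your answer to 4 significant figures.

h_f ≈ 0.1344 m

Q = 52.46 L/s = 52.46/1000 = 0.05246 m³/s.
Cross-sectional area A = πD²/4 = π(0.5302)²/4 = 0.2208 m²; mean velocity V = Q/A = 0.05246/0.2208 = 0.2376 m/s.
Reynolds number Re = ρVD/μ = 899.8 · 0.2376 · 0.5302 / 0.0919 = 1233.
Re < 2300 → laminar flow, so f = 64/Re = 64/1233 = 0.05189 (the turbulent correlation is not needed).
Total minor-loss coefficient ΣK = 2·1.4 = 2.8.
ΔP = [f·L/D + ΣK]·(ρV²/2) = [0.05189·448.6/0.5302 + 2.8]·(899.8·0.2376²/2) = [43.91 + 2.8]·25.4 = 1186 Pa.
Head loss h_f = ΔP/(ρg) = 1186/(899.8·9.81) = 0.1344 m.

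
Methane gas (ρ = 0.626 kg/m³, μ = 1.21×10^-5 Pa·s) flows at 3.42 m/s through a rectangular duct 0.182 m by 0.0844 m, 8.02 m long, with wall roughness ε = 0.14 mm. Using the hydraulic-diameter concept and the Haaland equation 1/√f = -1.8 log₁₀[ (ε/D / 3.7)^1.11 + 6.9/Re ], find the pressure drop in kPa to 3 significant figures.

Hydraulic diameter D_h = 4A/P = 4·(0.182·0.0844)/(2·(0.182+0.0844)) = 0.06144/0.5328 = 0.1153 m.
Re = ρVD_h/μ = 0.626·3.42·0.1153/1.21e-05 = 2.04e+04.
ε/D_h = 0.00014/0.1153 = 0.00121; Haaland gives 1/√f = -1.8 log₁₀[0.000136+0.000338] = 5.984, so f = 0.02793.
ΔP = f(L/D_h)(ρV²/2) = 0.02793·8.02/0.1153·3.661 = 7.111 Pa.
ΔP = 0.00711 kPa.

ΔP ≈ 0.00711 kPa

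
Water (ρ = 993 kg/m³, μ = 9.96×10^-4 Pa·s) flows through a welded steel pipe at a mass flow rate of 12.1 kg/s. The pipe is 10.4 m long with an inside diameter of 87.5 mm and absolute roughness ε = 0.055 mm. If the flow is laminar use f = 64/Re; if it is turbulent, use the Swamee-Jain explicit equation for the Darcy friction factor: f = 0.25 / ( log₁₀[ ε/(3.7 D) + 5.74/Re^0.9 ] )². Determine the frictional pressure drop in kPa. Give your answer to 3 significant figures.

A = πD²/4 = π(0.0875)²/4 = 0.006013 m²; mean velocity V = ṁ/(ρA) = 12.1/(993 · 0.006013) = 2.026 m/s.
Reynolds number Re = ρVD/μ = 993 · 2.026 · 0.0875 / 0.000996 = 1.768e+05.
Re > 4000 → turbulent. Relative roughness ε/D = 5.5e-05/0.0875 = 0.000629. Swamee-Jain: f = 0.25/(log₁₀[0.000629/3.7 + 5.74/1.768e+05^0.9])² = 0.25/(log₁₀[0.00017 + 0.000109])² = 0.25/(-3.555)² = 0.01978.
Darcy-Weisbach: ΔP = f(L/D)(ρV²/2) = 0.01978·(10.4/0.0875)·(993·2.026²/2) = 0.01978·118.9·2039 = 4794 Pa.
ΔP = 4794 Pa = 4.79 kPa.

ΔP ≈ 4.79 kPa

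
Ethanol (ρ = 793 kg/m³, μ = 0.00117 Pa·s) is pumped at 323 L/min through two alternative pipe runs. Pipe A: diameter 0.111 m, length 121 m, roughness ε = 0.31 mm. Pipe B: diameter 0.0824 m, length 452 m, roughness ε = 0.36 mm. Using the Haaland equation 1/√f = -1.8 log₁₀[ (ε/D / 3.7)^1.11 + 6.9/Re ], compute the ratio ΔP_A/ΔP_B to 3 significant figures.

Pipe A: V = Q/A = 0.005383/0.009677 = 0.5563 m/s; Re = 4.185e+04; ε/D = 0.00279; Haaland → f = 0.02843; ΔP_A = f(L/D)(ρV²/2) = 3803 Pa.
Pipe B: V = Q/A = 0.005383/0.005333 = 1.01 m/s; Re = 5.638e+04; ε/D = 0.00437; Haaland → f = 0.03082; ΔP_B = f(L/D)(ρV²/2) = 6.832e+04 Pa.
ΔP_A/ΔP_B = 3803/6.832e+04 = 0.0557.

ΔP_A/ΔP_B ≈ 0.0557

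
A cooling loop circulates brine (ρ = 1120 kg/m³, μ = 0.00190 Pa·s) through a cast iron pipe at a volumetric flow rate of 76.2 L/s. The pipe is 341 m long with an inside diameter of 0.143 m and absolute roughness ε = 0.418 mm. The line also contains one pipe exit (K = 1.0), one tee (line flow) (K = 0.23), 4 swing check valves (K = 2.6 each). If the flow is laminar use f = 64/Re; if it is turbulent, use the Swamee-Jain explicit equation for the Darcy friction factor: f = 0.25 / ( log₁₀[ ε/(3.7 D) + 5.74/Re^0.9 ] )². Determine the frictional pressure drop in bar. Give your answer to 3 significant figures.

Q = 76.2 L/s = 76.2/1000 = 0.0762 m³/s.
Cross-sectional area A = πD²/4 = π(0.143)²/4 = 0.01606 m²; mean velocity V = Q/A = 0.0762/0.01606 = 4.745 m/s.
Reynolds number Re = ρVD/μ = 1120 · 4.745 · 0.143 / 0.0019 = 3.999e+05.
Re > 4000 → turbulent. Relative roughness ε/D = 0.000418/0.143 = 0.00292. Swamee-Jain: f = 0.25/(log₁₀[0.00292/3.7 + 5.74/3.999e+05^0.9])² = 0.25/(log₁₀[0.00079 + 5.21e-05])² = 0.25/(-3.075)² = 0.02645.
Total minor-loss coefficient ΣK = 1·1 + 1·0.23 + 4·2.6 = 11.6.
ΔP = [f·L/D + ΣK]·(ρV²/2) = [0.02645·341/0.143 + 11.6]·(1120·4.745²/2) = [63.06 + 11.6]·1.261e+04 = 9.416e+05 Pa.
ΔP = 9.416e+05 Pa = 9.42 bar.

ΔP ≈ 9.42 bar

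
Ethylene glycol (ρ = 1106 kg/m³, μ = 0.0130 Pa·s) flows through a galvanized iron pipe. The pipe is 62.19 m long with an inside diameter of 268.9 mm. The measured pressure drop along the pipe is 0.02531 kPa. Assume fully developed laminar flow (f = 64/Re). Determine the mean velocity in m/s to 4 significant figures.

V ≈ 0.07074 m/s

For laminar flow, f = 64/Re with Re = ρVD/μ, so Darcy-Weisbach reduces to ΔP = 32μLV/D². Solving for V: V = ΔP·D²/(32μL) = 25.31·(0.2689)²/(32·0.013·62.19) = 0.07074 m/s.
Check: Re = ρVD/μ = 1106·0.07074·0.2689/0.013 = 1618 < 2300, so the laminar assumption holds.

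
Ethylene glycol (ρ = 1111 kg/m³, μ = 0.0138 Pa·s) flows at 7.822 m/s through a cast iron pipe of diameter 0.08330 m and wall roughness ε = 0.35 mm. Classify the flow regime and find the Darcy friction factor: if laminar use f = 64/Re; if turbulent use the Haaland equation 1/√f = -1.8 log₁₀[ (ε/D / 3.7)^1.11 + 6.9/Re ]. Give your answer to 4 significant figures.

f ≈ 0.03064

Re = ρVD/μ = 1111·7.822·0.0833/0.0138 = 5.246e+04.
Re > 4000 → turbulent. ε/D = 0.00035/0.0833 = 0.0042; Haaland: 1/√f = -1.8 log₁₀[0.000539 + 0.000132] = 5.713, so f = 0.03064.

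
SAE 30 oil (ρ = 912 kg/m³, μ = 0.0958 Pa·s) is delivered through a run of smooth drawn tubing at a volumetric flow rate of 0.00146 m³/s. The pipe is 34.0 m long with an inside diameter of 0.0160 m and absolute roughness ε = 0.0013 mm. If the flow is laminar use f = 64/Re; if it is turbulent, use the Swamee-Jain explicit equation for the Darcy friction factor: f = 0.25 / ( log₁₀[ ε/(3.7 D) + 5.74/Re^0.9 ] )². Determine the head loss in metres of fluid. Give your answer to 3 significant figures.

Cross-sectional area A = πD²/4 = π(0.016)²/4 = 0.0002011 m²; mean velocity V = Q/A = 0.00146/0.0002011 = 7.261 m/s.
Reynolds number Re = ρVD/μ = 912 · 7.261 · 0.016 / 0.0958 = 1106.
Re < 2300 → laminar flow, so f = 64/Re = 64/1106 = 0.05786 (the turbulent correlation is not needed).
Darcy-Weisbach: ΔP = f(L/D)(ρV²/2) = 0.05786·(34/0.016)·(912·7.261²/2) = 0.05786·2125·2.404e+04 = 2.956e+06 Pa.
Head loss h_f = ΔP/(ρg) = 2.956e+06/(912·9.81) = 330 m.

h_f ≈ 330 m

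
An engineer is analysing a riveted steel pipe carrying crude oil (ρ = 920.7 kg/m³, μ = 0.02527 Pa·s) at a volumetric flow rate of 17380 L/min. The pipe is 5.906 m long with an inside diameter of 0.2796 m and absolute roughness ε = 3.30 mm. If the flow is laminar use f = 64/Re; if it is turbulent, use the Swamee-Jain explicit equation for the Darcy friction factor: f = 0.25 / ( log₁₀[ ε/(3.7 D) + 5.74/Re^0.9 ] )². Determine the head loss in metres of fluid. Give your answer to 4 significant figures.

Q = 17380 L/min = 17380/60000 = 0.2897 m³/s.
Cross-sectional area A = πD²/4 = π(0.2796)²/4 = 0.0614 m²; mean velocity V = Q/A = 0.2897/0.0614 = 4.718 m/s.
Reynolds number Re = ρVD/μ = 920.7 · 4.718 · 0.2796 / 0.0253 = 4.806e+04.
Re > 4000 → turbulent. Relative roughness ε/D = 0.0033/0.2796 = 0.0118. Swamee-Jain: f = 0.25/(log₁₀[0.0118/3.7 + 5.74/4.806e+04^0.9])² = 0.25/(log₁₀[0.00319 + 0.000351])² = 0.25/(-2.451)² = 0.04162.
Darcy-Weisbach: ΔP = f(L/D)(ρV²/2) = 0.04162·(5.906/0.2796)·(920.7·4.718²/2) = 0.04162·21.12·1.025e+04 = 9008 Pa.
Head loss h_f = ΔP/(ρg) = 9008/(920.7·9.81) = 0.9973 m.

h_f ≈ 0.9973 m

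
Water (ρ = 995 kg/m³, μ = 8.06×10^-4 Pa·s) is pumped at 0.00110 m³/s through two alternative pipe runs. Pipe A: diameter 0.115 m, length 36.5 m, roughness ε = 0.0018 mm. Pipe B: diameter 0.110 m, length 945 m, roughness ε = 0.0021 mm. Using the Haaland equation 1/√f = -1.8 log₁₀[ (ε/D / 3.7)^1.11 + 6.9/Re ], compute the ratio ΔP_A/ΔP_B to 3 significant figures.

ΔP_A/ΔP_B ≈ 0.0313

Pipe A: V = Q/A = 0.0011/0.01039 = 0.1059 m/s; Re = 1.503e+04; ε/D = 1.57e-05; Haaland → f = 0.02771; ΔP_A = f(L/D)(ρV²/2) = 49.08 Pa.
Pipe B: V = Q/A = 0.0011/0.009503 = 0.1157 m/s; Re = 1.572e+04; ε/D = 1.91e-05; Haaland → f = 0.0274; ΔP_B = f(L/D)(ρV²/2) = 1569 Pa.
ΔP_A/ΔP_B = 49.08/1569 = 0.0313.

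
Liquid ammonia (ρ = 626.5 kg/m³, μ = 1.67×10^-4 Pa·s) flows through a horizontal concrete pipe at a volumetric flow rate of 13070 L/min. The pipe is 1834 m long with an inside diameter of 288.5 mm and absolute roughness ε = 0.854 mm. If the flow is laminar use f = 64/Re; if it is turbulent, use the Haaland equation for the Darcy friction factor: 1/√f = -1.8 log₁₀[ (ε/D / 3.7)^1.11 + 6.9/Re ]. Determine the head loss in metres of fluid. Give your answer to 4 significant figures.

Q = 13070 L/min = 13070/60000 = 0.2178 m³/s.
Cross-sectional area A = πD²/4 = π(0.2885)²/4 = 0.06537 m²; mean velocity V = Q/A = 0.2178/0.06537 = 3.332 m/s.
Reynolds number Re = ρVD/μ = 626.5 · 3.332 · 0.2885 / 0.000167 = 3.607e+06.
Re > 4000 → turbulent. Relative roughness ε/D = 0.000854/0.2885 = 0.00296. Haaland: 1/√f = -1.8 log₁₀[(0.00296/3.7)^1.11 + 6.9/3.607e+06] = -1.8 log₁₀[0.000365 + 1.91e-06] = 6.184, so f = 0.02615.
Darcy-Weisbach: ΔP = f(L/D)(ρV²/2) = 0.02615·(1834/0.2885)·(626.5·3.332²/2) = 0.02615·6357·3478 = 5.783e+05 Pa.
Head loss h_f = ΔP/(ρg) = 5.783e+05/(626.5·9.81) = 94.10 m.

h_f ≈ 94.10 m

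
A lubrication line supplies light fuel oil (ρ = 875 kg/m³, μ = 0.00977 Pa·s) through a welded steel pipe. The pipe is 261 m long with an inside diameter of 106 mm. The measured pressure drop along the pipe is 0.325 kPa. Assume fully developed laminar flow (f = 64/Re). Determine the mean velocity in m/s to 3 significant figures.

V ≈ 0.0448 m/s

For laminar flow, f = 64/Re with Re = ρVD/μ, so Darcy-Weisbach reduces to ΔP = 32μLV/D². Solving for V: V = ΔP·D²/(32μL) = 325·(0.106)²/(32·0.00977·261) = 0.04475 m/s.
Check: Re = ρVD/μ = 875·0.04475·0.106/0.00977 = 424.8 < 2300, so the laminar assumption holds.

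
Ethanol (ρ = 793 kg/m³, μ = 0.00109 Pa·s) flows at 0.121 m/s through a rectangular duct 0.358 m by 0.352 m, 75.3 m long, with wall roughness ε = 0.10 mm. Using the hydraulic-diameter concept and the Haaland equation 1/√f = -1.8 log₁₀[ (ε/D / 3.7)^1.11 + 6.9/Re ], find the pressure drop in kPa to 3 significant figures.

ΔP ≈ 0.0292 kPa

Hydraulic diameter D_h = 4A/P = 4·(0.358·0.352)/(2·(0.358+0.352)) = 0.5041/1.42 = 0.355 m.
Re = ρVD_h/μ = 793·0.121·0.355/0.00109 = 3.125e+04.
ε/D_h = 0.0001/0.355 = 0.000282; Haaland gives 1/√f = -1.8 log₁₀[2.68e-05+0.000221] = 6.491, so f = 0.02373.
ΔP = f(L/D_h)(ρV²/2) = 0.02373·75.3/0.355·5.805 = 29.23 Pa.
ΔP = 0.0292 kPa.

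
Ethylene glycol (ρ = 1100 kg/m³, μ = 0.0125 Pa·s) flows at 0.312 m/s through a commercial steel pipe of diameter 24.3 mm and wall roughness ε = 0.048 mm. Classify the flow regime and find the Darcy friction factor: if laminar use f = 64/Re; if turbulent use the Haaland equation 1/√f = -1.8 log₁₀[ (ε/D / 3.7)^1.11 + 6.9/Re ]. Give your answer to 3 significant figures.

f ≈ 0.0959

Re = ρVD/μ = 1100·0.312·0.0243/0.0125 = 667.2.
Re < 2300 → laminar, so f = 64/Re = 0.09593 (roughness is irrelevant in laminar flow).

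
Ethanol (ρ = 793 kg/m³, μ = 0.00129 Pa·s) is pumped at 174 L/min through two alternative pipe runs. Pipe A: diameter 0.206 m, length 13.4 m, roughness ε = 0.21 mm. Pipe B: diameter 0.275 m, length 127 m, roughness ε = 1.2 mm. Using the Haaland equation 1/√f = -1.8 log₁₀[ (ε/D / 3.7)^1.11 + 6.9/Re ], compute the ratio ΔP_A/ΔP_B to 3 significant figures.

ΔP_A/ΔP_B ≈ 0.372

Pipe A: V = Q/A = 0.0029/0.03333 = 0.08701 m/s; Re = 1.102e+04; ε/D = 0.00102; Haaland → f = 0.03147; ΔP_A = f(L/D)(ρV²/2) = 6.144 Pa.
Pipe B: V = Q/A = 0.0029/0.0594 = 0.04883 m/s; Re = 8254; ε/D = 0.00436; Haaland → f = 0.03788; ΔP_B = f(L/D)(ρV²/2) = 16.53 Pa.
ΔP_A/ΔP_B = 6.144/16.53 = 0.372.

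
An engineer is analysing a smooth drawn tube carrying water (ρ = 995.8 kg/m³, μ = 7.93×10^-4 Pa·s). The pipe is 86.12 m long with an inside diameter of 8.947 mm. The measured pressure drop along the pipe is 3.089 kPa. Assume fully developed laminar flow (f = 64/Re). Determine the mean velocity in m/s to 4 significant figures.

V ≈ 0.1131 m/s

For laminar flow, f = 64/Re with Re = ρVD/μ, so Darcy-Weisbach reduces to ΔP = 32μLV/D². Solving for V: V = ΔP·D²/(32μL) = 3089·(0.008947)²/(32·0.000793·86.12) = 0.1131 m/s.
Check: Re = ρVD/μ = 995.8·0.1131·0.008947/0.000793 = 1271 < 2300, so the laminar assumption holds.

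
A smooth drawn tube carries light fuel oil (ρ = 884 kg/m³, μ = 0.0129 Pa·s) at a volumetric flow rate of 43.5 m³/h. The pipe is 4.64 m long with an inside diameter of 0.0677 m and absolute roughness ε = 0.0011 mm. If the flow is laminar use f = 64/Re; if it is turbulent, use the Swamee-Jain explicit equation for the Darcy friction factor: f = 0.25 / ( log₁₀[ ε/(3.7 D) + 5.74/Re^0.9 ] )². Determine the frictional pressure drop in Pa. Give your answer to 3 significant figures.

ΔP ≈ 9400 Pa

Q = 43.5 m³/h = 43.5/3600 = 0.01208 m³/s.
Cross-sectional area A = πD²/4 = π(0.0677)²/4 = 0.0036 m²; mean velocity V = Q/A = 0.01208/0.0036 = 3.357 m/s.
Reynolds number Re = ρVD/μ = 884 · 3.357 · 0.0677 / 0.0129 = 1.557e+04.
Re > 4000 → turbulent. Relative roughness ε/D = 1.1e-06/0.0677 = 1.62e-05. Swamee-Jain: f = 0.25/(log₁₀[1.62e-05/3.7 + 5.74/1.557e+04^0.9])² = 0.25/(log₁₀[4.39e-06 + 0.000968])² = 0.25/(-3.012)² = 0.02755.
Darcy-Weisbach: ΔP = f(L/D)(ρV²/2) = 0.02755·(4.64/0.0677)·(884·3.357²/2) = 0.02755·68.54·4980 = 9405 Pa.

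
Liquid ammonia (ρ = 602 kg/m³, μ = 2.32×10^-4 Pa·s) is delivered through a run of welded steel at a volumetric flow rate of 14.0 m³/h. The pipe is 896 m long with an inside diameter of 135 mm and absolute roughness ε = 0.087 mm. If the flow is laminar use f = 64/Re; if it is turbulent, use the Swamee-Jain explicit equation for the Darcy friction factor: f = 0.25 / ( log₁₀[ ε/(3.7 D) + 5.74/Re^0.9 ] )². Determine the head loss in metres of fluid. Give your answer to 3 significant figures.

h_f ≈ 0.528 m

Q = 14.0 m³/h = 14.0/3600 = 0.003889 m³/s.
Cross-sectional area A = πD²/4 = π(0.135)²/4 = 0.01431 m²; mean velocity V = Q/A = 0.003889/0.01431 = 0.2717 m/s.
Reynolds number Re = ρVD/μ = 602 · 0.2717 · 0.135 / 0.000232 = 9.517e+04.
Re > 4000 → turbulent. Relative roughness ε/D = 8.7e-05/0.135 = 0.000644. Swamee-Jain: f = 0.25/(log₁₀[0.000644/3.7 + 5.74/9.517e+04^0.9])² = 0.25/(log₁₀[0.000174 + 0.00019])² = 0.25/(-3.439)² = 0.02114.
Darcy-Weisbach: ΔP = f(L/D)(ρV²/2) = 0.02114·(896/0.135)·(602·0.2717²/2) = 0.02114·6637·22.22 = 3117 Pa.
Head loss h_f = ΔP/(ρg) = 3117/(602·9.81) = 0.528 m.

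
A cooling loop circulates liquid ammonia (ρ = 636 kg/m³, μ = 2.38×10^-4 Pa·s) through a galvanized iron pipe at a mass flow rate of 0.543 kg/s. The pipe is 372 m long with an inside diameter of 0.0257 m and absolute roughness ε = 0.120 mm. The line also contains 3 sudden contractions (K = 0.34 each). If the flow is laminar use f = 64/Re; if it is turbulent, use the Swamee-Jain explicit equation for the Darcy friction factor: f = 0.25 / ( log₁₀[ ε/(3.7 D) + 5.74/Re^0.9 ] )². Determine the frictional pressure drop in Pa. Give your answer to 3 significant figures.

A = πD²/4 = π(0.0257)²/4 = 0.0005187 m²; mean velocity V = ṁ/(ρA) = 0.543/(636 · 0.0005187) = 1.646 m/s.
Reynolds number Re = ρVD/μ = 636 · 1.646 · 0.0257 / 0.000238 = 1.13e+05.
Re > 4000 → turbulent. Relative roughness ε/D = 0.00012/0.0257 = 0.00467. Swamee-Jain: f = 0.25/(log₁₀[0.00467/3.7 + 5.74/1.13e+05^0.9])² = 0.25/(log₁₀[0.00126 + 0.000163])² = 0.25/(-2.846)² = 0.03086.
Total minor-loss coefficient ΣK = 3·0.34 = 1.02.
ΔP = [f·L/D + ΣK]·(ρV²/2) = [0.03086·372/0.0257 + 1.02]·(636·1.646²/2) = [446.7 + 1.02]·861.4 = 3.856e+05 Pa.

ΔP ≈ 386000 Pa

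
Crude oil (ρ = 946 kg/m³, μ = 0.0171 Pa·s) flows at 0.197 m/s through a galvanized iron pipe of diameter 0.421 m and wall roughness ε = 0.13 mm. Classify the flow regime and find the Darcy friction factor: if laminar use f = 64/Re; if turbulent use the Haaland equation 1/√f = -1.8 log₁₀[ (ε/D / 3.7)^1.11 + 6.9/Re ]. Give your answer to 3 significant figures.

f ≈ 0.0390

Re = ρVD/μ = 946·0.197·0.421/0.0171 = 4588.
Re > 4000 → turbulent. ε/D = 0.00013/0.421 = 0.000309; Haaland: 1/√f = -1.8 log₁₀[2.97e-05 + 0.0015] = 5.066, so f = 0.03897.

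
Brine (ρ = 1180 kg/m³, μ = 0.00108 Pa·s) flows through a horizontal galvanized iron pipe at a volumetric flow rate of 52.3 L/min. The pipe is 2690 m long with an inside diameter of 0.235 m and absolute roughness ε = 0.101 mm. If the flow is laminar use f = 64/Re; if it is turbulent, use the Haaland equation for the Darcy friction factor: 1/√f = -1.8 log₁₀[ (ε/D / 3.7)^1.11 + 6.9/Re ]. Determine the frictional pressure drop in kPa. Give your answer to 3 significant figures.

ΔP ≈ 0.103 kPa

Q = 52.3 L/min = 52.3/60000 = 0.0008717 m³/s.
Cross-sectional area A = πD²/4 = π(0.235)²/4 = 0.04337 m²; mean velocity V = Q/A = 0.0008717/0.04337 = 0.0201 m/s.
Reynolds number Re = ρVD/μ = 1180 · 0.0201 · 0.235 / 0.00108 = 5160.
Re > 4000 → turbulent. Relative roughness ε/D = 0.000101/0.235 = 0.00043. Haaland: 1/√f = -1.8 log₁₀[(0.00043/3.7)^1.11 + 6.9/5160] = -1.8 log₁₀[4.29e-05 + 0.00134] = 5.148, so f = 0.03773.
Darcy-Weisbach: ΔP = f(L/D)(ρV²/2) = 0.03773·(2690/0.235)·(1180·0.0201²/2) = 0.03773·1.145e+04·0.2383 = 102.9 Pa.
ΔP = 102.9 Pa = 0.103 kPa.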